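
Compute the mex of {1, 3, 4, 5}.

0

0 is not in the set, so the mex is 0.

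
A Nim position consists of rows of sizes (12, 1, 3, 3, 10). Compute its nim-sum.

7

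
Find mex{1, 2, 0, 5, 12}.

3

The values 0, 1, 2 are all present; 3 is the first non-negative integer missing from the set.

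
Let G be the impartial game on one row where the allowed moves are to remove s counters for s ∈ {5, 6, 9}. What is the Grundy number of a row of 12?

Build the Grundy sequence with g(k) = mex{g(k−s) : s ∈ {5, 6, 9}, s ≤ k}:
k:     0  1  2  3  4  5  6  7  8  9 10 11 12
g(k):  0  0  0  0  0  1  1  1  1  1  2  2  2
So g(12) = 2.

2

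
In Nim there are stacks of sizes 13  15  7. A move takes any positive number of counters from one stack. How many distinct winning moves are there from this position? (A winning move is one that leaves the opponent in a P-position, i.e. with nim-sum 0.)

3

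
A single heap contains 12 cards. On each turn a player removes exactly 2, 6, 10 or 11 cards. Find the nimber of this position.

Grundy values for subtraction set {2, 6, 10, 11}:
k:     0  1  2  3  4  5  6  7  8  9 10 11 12
g(k):  0  0  1  1  0  0  1  1  0  0  1  1  2
So g(12) = 2.

2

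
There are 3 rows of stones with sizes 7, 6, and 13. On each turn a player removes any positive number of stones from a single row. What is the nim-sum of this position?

Compute the nim-sum pairwise:
7 ⊕ 6 = 1
1 ⊕ 13 = 12

12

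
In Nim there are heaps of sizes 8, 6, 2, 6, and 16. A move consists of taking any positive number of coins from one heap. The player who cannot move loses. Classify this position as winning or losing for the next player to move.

Winning position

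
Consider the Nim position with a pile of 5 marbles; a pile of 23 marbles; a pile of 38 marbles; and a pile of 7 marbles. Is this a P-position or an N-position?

Compute the nim-sum pairwise:
5 ⊕ 23 = 18
18 ⊕ 38 = 52
52 ⊕ 7 = 51
The nim-sum is 51 ≠ 0, so this is an N-position: the player to move can win.

N-position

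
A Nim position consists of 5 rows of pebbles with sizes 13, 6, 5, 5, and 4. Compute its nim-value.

15

Bitwise XOR of the heap sizes:
  1101  (13)
  0110  (6)
  0101  (5)
  0101  (5)
  0100  (4)
  ----
  1111  (15)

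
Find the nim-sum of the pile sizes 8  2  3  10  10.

Compute the nim-sum pairwise:
8 ^ 2 = 10
10 ^ 3 = 9
9 ^ 10 = 3
3 ^ 10 = 9

9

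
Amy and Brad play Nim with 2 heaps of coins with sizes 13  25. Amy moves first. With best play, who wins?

Amy wins

Compute the nim-sum pairwise:
13 XOR 25 = 20
The nim-sum is 20 ≠ 0, so this is an N-position: the player to move can win; Amy has a winning move.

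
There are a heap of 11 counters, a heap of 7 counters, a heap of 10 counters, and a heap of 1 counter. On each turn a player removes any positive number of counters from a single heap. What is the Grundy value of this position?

Bitwise XOR of the heap sizes:
  1011  (11)
  0111  (7)
  1010  (10)
  0001  (1)
  ----
  0111  (7)

7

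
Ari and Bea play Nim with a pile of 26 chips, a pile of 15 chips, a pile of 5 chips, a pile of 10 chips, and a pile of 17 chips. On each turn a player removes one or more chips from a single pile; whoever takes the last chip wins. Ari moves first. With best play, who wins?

Ari wins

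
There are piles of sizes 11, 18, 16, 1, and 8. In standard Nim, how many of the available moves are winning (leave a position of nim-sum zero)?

Nim-sum: 11 ^ 18 ^ 16 ^ 1 ^ 8 = 0.
The nim-sum is already 0, so every move leaves a nonzero nim-sum — there are no winning moves.

0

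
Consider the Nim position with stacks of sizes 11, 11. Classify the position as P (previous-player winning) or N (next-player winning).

Compute the nim-sum pairwise:
11 ⊕ 11 = 0
The nim-sum is 0, so this is a P-position: the player to move is in a losing position under optimal play.

P-position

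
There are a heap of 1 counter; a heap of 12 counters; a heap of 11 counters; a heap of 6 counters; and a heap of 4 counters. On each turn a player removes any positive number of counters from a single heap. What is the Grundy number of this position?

4

Nim-sum: 1 ^ 12 ^ 11 ^ 6 ^ 4 = 4.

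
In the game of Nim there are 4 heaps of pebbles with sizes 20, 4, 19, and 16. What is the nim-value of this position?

19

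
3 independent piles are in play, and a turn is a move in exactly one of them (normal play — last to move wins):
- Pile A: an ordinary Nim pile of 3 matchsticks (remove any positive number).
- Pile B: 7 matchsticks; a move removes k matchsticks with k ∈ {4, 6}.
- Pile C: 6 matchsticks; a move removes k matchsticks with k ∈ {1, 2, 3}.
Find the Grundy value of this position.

0

Pile A is a plain Nim pile of size 3, so its Grundy value is 3.
Grundy values for pile B (subtraction set {4, 6}):
k:     0  1  2  3  4  5  6  7
g(k):  0  0  0  0  1  1  1  1
So g(7) = 1.
Build the Grundy sequence for pile C with g(k) = mex{g(k−s) : s ∈ {1, 2, 3}, s ≤ k}:
g(0) = mex{} = 0
g(1) = mex{0} = 1
g(2) = mex{0,1} = 2
g(3) = mex{0,1,2} = 3
g(4) = mex{1,2,3} = 0
g(5) = mex{0,2,3} = 1
g(6) = mex{0,1,3} = 2
So g(6) = 2.
By the Sprague-Grundy theorem, the Grundy value of a sum of independent games is the XOR of the component values.
Combined value = 3 ⊕ 1 ⊕ 2 = 0.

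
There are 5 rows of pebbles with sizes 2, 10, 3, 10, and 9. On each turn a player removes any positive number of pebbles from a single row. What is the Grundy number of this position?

8

Compute the nim-sum pairwise:
2 ⊕ 10 = 8
8 ⊕ 3 = 11
11 ⊕ 10 = 1
1 ⊕ 9 = 8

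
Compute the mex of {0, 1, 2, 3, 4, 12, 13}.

5

The values 0, 1, 2, 3, 4 are all present; 5 is the first non-negative integer missing from the set.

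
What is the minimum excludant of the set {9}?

0

0 is not in the set, so the mex is 0.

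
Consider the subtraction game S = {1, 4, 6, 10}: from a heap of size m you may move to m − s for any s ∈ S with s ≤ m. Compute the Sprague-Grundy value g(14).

0

Build the Grundy sequence with g(k) = mex{g(k−s) : s ∈ {1, 4, 6, 10}, s ≤ k}:
g(0) = mex{} = 0
g(1) = mex{0} = 1
g(2) = mex{1} = 0
g(3) = mex{0} = 1
g(4) = mex{0,1} = 2
g(5) = mex{1,2} = 0
g(6) = mex{0} = 1
g(7) = mex{1} = 0
g(8) = mex{0,2} = 1
g(9) = mex{0,1} = 2
g(10) = mex{0,1,2} = 3
g(11) = mex{0,1,3} = 2
g(12) = mex{0,1,2} = 3
g(13) = mex{0,1,2,3} = 4
g(14) = mex{1,2,3,4} = 0
So g(14) = 0.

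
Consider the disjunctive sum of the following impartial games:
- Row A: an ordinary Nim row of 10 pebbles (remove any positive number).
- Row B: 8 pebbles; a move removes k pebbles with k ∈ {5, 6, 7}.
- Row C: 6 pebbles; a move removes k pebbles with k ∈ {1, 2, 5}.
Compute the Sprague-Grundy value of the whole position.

11

Row A is a plain Nim row of size 10, so its Grundy value is 10.
Grundy values for row B (subtraction set {5, 6, 7}):
k:     0  1  2  3  4  5  6  7  8
g(k):  0  0  0  0  0  1  1  1  1
So g(8) = 1.
For row C, compute g(0), g(1), … with moves {1, 2, 5}:
k:     0  1  2  3  4  5  6
g(k):  0  1  2  0  1  2  0
So g(6) = 0.
By the Sprague-Grundy theorem, the Grundy value of a sum of independent games is the XOR of the component values.
Combined value = 10 ⊕ 1 ⊕ 0 = 11.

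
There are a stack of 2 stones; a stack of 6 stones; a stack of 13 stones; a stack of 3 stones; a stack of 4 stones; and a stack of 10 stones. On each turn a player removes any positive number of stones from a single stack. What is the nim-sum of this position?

Compute the nim-sum pairwise:
2 ^ 6 = 4
4 ^ 13 = 9
9 ^ 3 = 10
10 ^ 4 = 14
14 ^ 10 = 4

4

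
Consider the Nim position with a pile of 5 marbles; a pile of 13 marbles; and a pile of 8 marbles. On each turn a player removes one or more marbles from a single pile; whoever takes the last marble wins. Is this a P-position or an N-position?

P-position

Nim-sum: 5 ^ 13 ^ 8 = 0.
The nim-sum is 0, so this is a P-position: the player to move is in a losing position under optimal play.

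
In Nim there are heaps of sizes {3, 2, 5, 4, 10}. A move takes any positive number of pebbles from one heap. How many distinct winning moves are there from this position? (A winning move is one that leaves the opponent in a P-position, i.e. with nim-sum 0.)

Nim-sum: 3 XOR 2 XOR 5 XOR 4 XOR 10 = 10.
The overall nim-sum is X = 10. A heap of size p has a winning move iff p XOR X < p (reduce it to p XOR X).
  3: 3 XOR 10 = 9 ≥ 3 — no move.
  2: 2 XOR 10 = 8 ≥ 2 — no move.
  5: 5 XOR 10 = 15 ≥ 5 — no move.
  4: 4 XOR 10 = 14 ≥ 4 — no move.
  10: 10 XOR 10 = 0 < 10 — winning move (to 0).
That gives 1 winning move.

1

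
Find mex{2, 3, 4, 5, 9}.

0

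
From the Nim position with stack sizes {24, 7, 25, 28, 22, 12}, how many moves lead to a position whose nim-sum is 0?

0

Write each in binary and XOR column by column:
  11000  (24)
  00111  (7)
  11001  (25)
  11100  (28)
  10110  (22)
  01100  (12)
  -----
  00000  (0)
The nim-sum is already 0, so every move leaves a nonzero nim-sum — there are no winning moves.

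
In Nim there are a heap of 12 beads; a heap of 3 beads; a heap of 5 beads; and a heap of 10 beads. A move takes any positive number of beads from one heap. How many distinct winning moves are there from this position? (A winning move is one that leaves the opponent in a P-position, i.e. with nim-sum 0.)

0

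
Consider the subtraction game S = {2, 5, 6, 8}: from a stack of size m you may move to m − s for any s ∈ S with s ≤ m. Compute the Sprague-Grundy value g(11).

Build the Grundy sequence with g(k) = mex{g(k−s) : s ∈ {2, 5, 6, 8}, s ≤ k}:
k:     0  1  2  3  4  5  6  7  8  9 10 11
g(k):  0  0  1  1  0  2  1  3  2  2  3  0
So g(11) = 0.

0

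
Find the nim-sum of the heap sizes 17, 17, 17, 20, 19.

Bitwise XOR of the heap sizes:
  10001  (17)
  10001  (17)
  10001  (17)
  10100  (20)
  10011  (19)
  -----
  10110  (22)

22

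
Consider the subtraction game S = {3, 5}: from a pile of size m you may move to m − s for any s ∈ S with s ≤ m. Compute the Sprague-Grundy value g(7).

Compute g(0), g(1), … for moves {3, 5}:
k:     0  1  2  3  4  5  6  7
g(k):  0  0  0  1  1  1  2  2
So g(7) = 2.

2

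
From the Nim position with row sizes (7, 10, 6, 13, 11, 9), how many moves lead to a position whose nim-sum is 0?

3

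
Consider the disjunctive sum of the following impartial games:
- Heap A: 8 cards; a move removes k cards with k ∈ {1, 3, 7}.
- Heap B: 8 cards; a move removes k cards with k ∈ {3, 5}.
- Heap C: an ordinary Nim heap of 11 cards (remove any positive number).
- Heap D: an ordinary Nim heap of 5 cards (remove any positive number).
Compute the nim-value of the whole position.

Grundy values for heap A (subtraction set {1, 3, 7}):
g(0) = mex{} = 0
g(1) = mex{0} = 1
g(2) = mex{1} = 0
g(3) = mex{0} = 1
g(4) = mex{1} = 0
g(5) = mex{0} = 1
g(6) = mex{1} = 0
g(7) = mex{0} = 1
g(8) = mex{1} = 0
So g(8) = 0.
Build the Grundy sequence for heap B with g(k) = mex{g(k−s) : s ∈ {3, 5}, s ≤ k}:
k:     0  1  2  3  4  5  6  7  8
g(k):  0  0  0  1  1  1  2  2  0
So g(8) = 0.
Heap C is a plain Nim heap of size 11, so its Grundy value is 11.
Heap D is a plain Nim heap of size 5, so its Grundy value is 5.
The value of a disjunctive sum is the nim-sum of the parts.
Combined value = 0 XOR 0 XOR 11 XOR 5 = 14.

14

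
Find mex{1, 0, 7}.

The values 0, 1 are all present; 2 is the first non-negative integer missing from the set.

2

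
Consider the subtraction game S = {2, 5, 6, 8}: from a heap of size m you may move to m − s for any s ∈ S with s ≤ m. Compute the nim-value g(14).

0

Compute g(0), g(1), … for moves {2, 5, 6, 8}:
g(0) = mex{} = 0
g(1) = mex{} = 0
g(2) = mex{0} = 1
g(3) = mex{0} = 1
g(4) = mex{1} = 0
g(5) = mex{0,1} = 2
g(6) = mex{0} = 1
g(7) = mex{0,1,2} = 3
g(8) = mex{0,1} = 2
g(9) = mex{0,1,3} = 2
g(10) = mex{0,1,2} = 3
g(11) = mex{1,2} = 0
g(12) = mex{0,1,3} = 2
g(13) = mex{0,2,3} = 1
g(14) = mex{1,2} = 0
So g(14) = 0.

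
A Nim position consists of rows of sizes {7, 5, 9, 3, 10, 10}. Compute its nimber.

8

Nim-sum: 7 ^ 5 ^ 9 ^ 3 ^ 10 ^ 10 = 8.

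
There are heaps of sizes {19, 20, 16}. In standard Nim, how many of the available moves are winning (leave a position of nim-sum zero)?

3

Nim-sum: 19 XOR 20 XOR 16 = 23.
The overall nim-sum is X = 23. A heap of size p has a winning move iff p XOR X < p (reduce it to p XOR X).
  19: 19 XOR 23 = 4 < 19 — winning move (to 4).
  20: 20 XOR 23 = 3 < 20 — winning move (to 3).
  16: 16 XOR 23 = 7 < 16 — winning move (to 7).
That gives 3 winning moves.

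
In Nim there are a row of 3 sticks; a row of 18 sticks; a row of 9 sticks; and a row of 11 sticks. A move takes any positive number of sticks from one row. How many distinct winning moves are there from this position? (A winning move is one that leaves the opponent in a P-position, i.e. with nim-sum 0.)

1

Compute the nim-sum pairwise:
3 ^ 18 = 17
17 ^ 9 = 24
24 ^ 11 = 19
The overall nim-sum is X = 19. A row of size p has a winning move iff p XOR X < p (reduce it to p XOR X).
  3: 3 XOR 19 = 16 ≥ 3 — no move.
  18: 18 XOR 19 = 1 < 18 — winning move (to 1).
  9: 9 XOR 19 = 26 ≥ 9 — no move.
  11: 11 XOR 19 = 24 ≥ 11 — no move.
That gives 1 winning move.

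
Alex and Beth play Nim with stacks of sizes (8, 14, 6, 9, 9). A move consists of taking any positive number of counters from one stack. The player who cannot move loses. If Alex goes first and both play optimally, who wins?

Compute the nim-sum pairwise:
8 ⊕ 14 = 6
6 ⊕ 6 = 0
0 ⊕ 9 = 9
9 ⊕ 9 = 0
The nim-sum is 0, so this is a P-position: the player to move is in a losing position under optimal play; Alex is about to move from it and so loses — Beth wins.

Beth wins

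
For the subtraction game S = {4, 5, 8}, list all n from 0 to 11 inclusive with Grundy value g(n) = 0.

0, 1, 2, 3

Compute g(0), g(1), … for moves {4, 5, 8}:
k:     0  1  2  3  4  5  6  7  8  9 10 11
g(k):  0  0  0  0  1  1  1  1  2  2  2  2
The P-positions (g = 0) in 0..11 are 0, 1, 2, 3.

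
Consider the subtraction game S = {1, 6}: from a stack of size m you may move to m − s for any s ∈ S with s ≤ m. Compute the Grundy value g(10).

1

Grundy values for subtraction set {1, 6}:
g(0) = mex{} = 0
g(1) = mex{0} = 1
g(2) = mex{1} = 0
g(3) = mex{0} = 1
g(4) = mex{1} = 0
g(5) = mex{0} = 1
g(6) = mex{0,1} = 2
g(7) = mex{1,2} = 0
g(8) = mex{0} = 1
g(9) = mex{1} = 0
g(10) = mex{0} = 1
So g(10) = 1.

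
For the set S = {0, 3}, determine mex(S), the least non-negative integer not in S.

1

0 is in the set but 1 is not, so the mex is 1.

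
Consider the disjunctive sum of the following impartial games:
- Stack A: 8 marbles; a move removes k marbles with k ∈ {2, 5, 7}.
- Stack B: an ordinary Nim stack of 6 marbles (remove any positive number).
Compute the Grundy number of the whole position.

4

Grundy values for stack A (subtraction set {2, 5, 7}):
k:     0  1  2  3  4  5  6  7  8
g(k):  0  0  1  1  0  2  1  3  2
So g(8) = 2.
Stack B is a plain Nim stack of size 6, so its Grundy value is 6.
The value of a disjunctive sum is the nim-sum of the parts.
Combined value = 2 XOR 6 = 4.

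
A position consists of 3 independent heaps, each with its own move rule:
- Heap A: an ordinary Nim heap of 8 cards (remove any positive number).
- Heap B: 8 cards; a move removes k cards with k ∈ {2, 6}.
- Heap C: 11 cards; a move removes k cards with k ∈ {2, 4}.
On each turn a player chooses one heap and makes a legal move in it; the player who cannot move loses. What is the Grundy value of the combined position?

10

Heap A is a plain Nim heap of size 8, so its Grundy value is 8.
Grundy values for heap B (subtraction set {2, 6}):
k:     0  1  2  3  4  5  6  7  8
g(k):  0  0  1  1  0  0  1  1  0
So g(8) = 0.
Build the Grundy sequence for heap C with g(k) = mex{g(k−s) : s ∈ {2, 4}, s ≤ k}:
k:     0  1  2  3  4  5  6  7  8  9 10 11
g(k):  0  0  1  1  2  2  0  0  1  1  2  2
So g(11) = 2.
By the Sprague-Grundy theorem, the Grundy value of a sum of independent games is the XOR of the component values.
Combined value = 8 ⊕ 0 ⊕ 2 = 10.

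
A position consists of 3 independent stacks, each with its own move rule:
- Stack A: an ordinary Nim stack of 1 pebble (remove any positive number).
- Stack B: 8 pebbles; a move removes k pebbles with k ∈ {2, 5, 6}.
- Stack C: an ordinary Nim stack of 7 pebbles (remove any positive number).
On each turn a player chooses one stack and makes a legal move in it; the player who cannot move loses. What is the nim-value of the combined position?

6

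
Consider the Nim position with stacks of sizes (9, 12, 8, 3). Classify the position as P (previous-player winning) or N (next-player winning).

N-position

Compute the nim-sum pairwise:
9 XOR 12 = 5
5 XOR 8 = 13
13 XOR 3 = 14
The nim-sum is 14 ≠ 0, so this is an N-position: the player to move can win.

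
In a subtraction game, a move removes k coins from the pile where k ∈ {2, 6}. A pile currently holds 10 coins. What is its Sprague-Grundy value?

1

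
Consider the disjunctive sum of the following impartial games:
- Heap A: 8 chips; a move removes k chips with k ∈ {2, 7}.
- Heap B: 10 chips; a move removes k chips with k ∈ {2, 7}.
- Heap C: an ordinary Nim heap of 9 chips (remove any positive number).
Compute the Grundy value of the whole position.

11

For heap A, compute g(0), g(1), … with moves {2, 7}:
g(0) = mex{} = 0
g(1) = mex{} = 0
g(2) = mex{0} = 1
g(3) = mex{0} = 1
g(4) = mex{1} = 0
g(5) = mex{1} = 0
g(6) = mex{0} = 1
g(7) = mex{0} = 1
g(8) = mex{0,1} = 2
So g(8) = 2.
Grundy values for heap B (subtraction set {2, 7}):
k:     0  1  2  3  4  5  6  7  8  9 10
g(k):  0  0  1  1  0  0  1  1  2  0  0
So g(10) = 0.
Heap C is a plain Nim heap of size 9, so its Grundy value is 9.
The value of a disjunctive sum is the nim-sum of the parts.
Combined value = 2 ⊕ 0 ⊕ 9 = 11.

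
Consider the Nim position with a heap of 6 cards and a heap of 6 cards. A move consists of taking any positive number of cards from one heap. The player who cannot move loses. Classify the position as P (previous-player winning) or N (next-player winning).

P-position

Nim-sum: 6 ⊕ 6 = 0.
The nim-sum is 0, so this is a P-position: the player to move is in a losing position under optimal play.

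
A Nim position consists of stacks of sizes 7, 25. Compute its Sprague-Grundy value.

30

Nim-sum: 7 ⊕ 25 = 30.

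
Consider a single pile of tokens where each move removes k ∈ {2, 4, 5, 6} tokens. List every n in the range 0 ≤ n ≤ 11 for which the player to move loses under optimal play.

0, 1, 8, 9

Build the Grundy sequence with g(k) = mex{g(k−s) : s ∈ {2, 4, 5, 6}, s ≤ k}:
k:     0  1  2  3  4  5  6  7  8  9 10 11
g(k):  0  0  1  1  2  2  3  3  0  0  1  1
The P-positions (g = 0) in 0..11 are 0, 1, 8, 9.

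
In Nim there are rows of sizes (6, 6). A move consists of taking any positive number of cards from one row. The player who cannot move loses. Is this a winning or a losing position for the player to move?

Losing position

Nim-sum: 6 ⊕ 6 = 0.
The nim-sum is 0, so this is a P-position: the player to move is in a losing position under optimal play.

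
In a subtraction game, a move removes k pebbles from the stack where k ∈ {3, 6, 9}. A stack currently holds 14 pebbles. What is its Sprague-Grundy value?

Build the Grundy sequence with g(k) = mex{g(k−s) : s ∈ {3, 6, 9}, s ≤ k}:
g(0) = mex{} = 0
g(1) = mex{} = 0
g(2) = mex{} = 0
g(3) = mex{0} = 1
g(4) = mex{0} = 1
g(5) = mex{0} = 1
g(6) = mex{0,1} = 2
g(7) = mex{0,1} = 2
g(8) = mex{0,1} = 2
g(9) = mex{0,1,2} = 3
g(10) = mex{0,1,2} = 3
g(11) = mex{0,1,2} = 3
g(12) = mex{1,2,3} = 0
g(13) = mex{1,2,3} = 0
g(14) = mex{1,2,3} = 0
So g(14) = 0.

0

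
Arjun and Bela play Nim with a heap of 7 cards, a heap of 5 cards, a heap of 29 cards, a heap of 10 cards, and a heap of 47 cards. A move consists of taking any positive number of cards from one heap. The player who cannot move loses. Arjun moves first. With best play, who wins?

Write each in binary and XOR column by column:
  000111  (7)
  000101  (5)
  011101  (29)
  001010  (10)
  101111  (47)
  ------
  111010  (58)
The nim-sum is 58 ≠ 0, so this is an N-position: the player to move can win; Arjun has a winning move.

Arjun wins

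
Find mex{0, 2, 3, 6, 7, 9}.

1

0 is in the set but 1 is not, so the mex is 1.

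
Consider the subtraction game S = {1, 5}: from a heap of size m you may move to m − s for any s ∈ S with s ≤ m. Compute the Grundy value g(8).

0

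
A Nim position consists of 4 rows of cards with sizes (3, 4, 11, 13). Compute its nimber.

Write each in binary and XOR column by column:
  0011  (3)
  0100  (4)
  1011  (11)
  1101  (13)
  ----
  0001  (1)

1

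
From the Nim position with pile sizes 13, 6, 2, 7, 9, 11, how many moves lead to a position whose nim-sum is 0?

Compute the nim-sum pairwise:
13 ⊕ 6 = 11
11 ⊕ 2 = 9
9 ⊕ 7 = 14
14 ⊕ 9 = 7
7 ⊕ 11 = 12
The overall nim-sum is X = 12. A pile of size p has a winning move iff p XOR X < p (reduce it to p XOR X).
  13: 13 XOR 12 = 1 < 13 — winning move (to 1).
  6: 6 XOR 12 = 10 ≥ 6 — no move.
  2: 2 XOR 12 = 14 ≥ 2 — no move.
  7: 7 XOR 12 = 11 ≥ 7 — no move.
  9: 9 XOR 12 = 5 < 9 — winning move (to 5).
  11: 11 XOR 12 = 7 < 11 — winning move (to 7).
That gives 3 winning moves.

3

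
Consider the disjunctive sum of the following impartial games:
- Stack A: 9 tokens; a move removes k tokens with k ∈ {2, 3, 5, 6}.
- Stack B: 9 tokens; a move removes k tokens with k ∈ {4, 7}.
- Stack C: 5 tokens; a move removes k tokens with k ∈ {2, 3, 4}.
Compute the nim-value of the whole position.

0

Build the Grundy sequence for stack A with g(k) = mex{g(k−s) : s ∈ {2, 3, 5, 6}, s ≤ k}:
g(0) = mex{} = 0
g(1) = mex{} = 0
g(2) = mex{0} = 1
g(3) = mex{0} = 1
g(4) = mex{0,1} = 2
g(5) = mex{0,1} = 2
g(6) = mex{0,1,2} = 3
g(7) = mex{0,1,2} = 3
g(8) = mex{1,2,3} = 0
g(9) = mex{1,2,3} = 0
So g(9) = 0.
Grundy values for stack B (subtraction set {4, 7}):
k:     0  1  2  3  4  5  6  7  8  9
g(k):  0  0  0  0  1  1  1  1  2  2
So g(9) = 2.
Build the Grundy sequence for stack C with g(k) = mex{g(k−s) : s ∈ {2, 3, 4}, s ≤ k}:
g(0) = mex{} = 0
g(1) = mex{} = 0
g(2) = mex{0} = 1
g(3) = mex{0} = 1
g(4) = mex{0,1} = 2
g(5) = mex{0,1} = 2
So g(5) = 2.
By the Sprague-Grundy theorem, the Grundy value of a sum of independent games is the XOR of the component values.
Combined value = 0 XOR 2 XOR 2 = 0.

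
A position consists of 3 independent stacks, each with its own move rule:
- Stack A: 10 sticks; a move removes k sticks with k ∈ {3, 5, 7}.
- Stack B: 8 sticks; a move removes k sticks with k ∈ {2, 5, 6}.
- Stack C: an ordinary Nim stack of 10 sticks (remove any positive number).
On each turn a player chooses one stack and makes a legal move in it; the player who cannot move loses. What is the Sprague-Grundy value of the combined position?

10

Grundy values for stack A (subtraction set {3, 5, 7}):
g(0) = mex{} = 0
g(1) = mex{} = 0
g(2) = mex{} = 0
g(3) = mex{0} = 1
g(4) = mex{0} = 1
g(5) = mex{0} = 1
g(6) = mex{0,1} = 2
g(7) = mex{0,1} = 2
g(8) = mex{0,1} = 2
g(9) = mex{0,1,2} = 3
g(10) = mex{1,2} = 0
So g(10) = 0.
For stack B, compute g(0), g(1), … with moves {2, 5, 6}:
k:     0  1  2  3  4  5  6  7  8
g(k):  0  0  1  1  0  2  1  3  0
So g(8) = 0.
Stack C is a plain Nim stack of size 10, so its Grundy value is 10.
The value of a disjunctive sum is the nim-sum of the parts.
Combined value = 0 XOR 0 XOR 10 = 10.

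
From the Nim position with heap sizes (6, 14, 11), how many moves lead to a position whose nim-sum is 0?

Write each in binary and XOR column by column:
  0110  (6)
  1110  (14)
  1011  (11)
  ----
  0011  (3)
The overall nim-sum is X = 3. A heap of size p has a winning move iff p XOR X < p (reduce it to p XOR X).
  6: 6 XOR 3 = 5 < 6 — winning move (to 5).
  14: 14 XOR 3 = 13 < 14 — winning move (to 13).
  11: 11 XOR 3 = 8 < 11 — winning move (to 8).
That gives 3 winning moves.

3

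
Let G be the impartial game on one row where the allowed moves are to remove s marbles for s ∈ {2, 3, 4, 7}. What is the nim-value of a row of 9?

Grundy values for subtraction set {2, 3, 4, 7}:
g(0) = mex{} = 0
g(1) = mex{} = 0
g(2) = mex{0} = 1
g(3) = mex{0} = 1
g(4) = mex{0,1} = 2
g(5) = mex{0,1} = 2
g(6) = mex{1,2} = 0
g(7) = mex{0,1,2} = 3
g(8) = mex{0,2} = 1
g(9) = mex{0,1,2,3} = 4
So g(9) = 4.

4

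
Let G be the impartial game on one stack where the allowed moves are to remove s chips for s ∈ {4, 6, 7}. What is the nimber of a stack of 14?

0

Compute g(0), g(1), … for moves {4, 6, 7}:
g(0) = mex{} = 0
g(1) = mex{} = 0
g(2) = mex{} = 0
g(3) = mex{} = 0
g(4) = mex{0} = 1
g(5) = mex{0} = 1
g(6) = mex{0} = 1
g(7) = mex{0} = 1
g(8) = mex{0,1} = 2
g(9) = mex{0,1} = 2
g(10) = mex{0,1} = 2
g(11) = mex{1} = 0
g(12) = mex{1,2} = 0
g(13) = mex{1,2} = 0
g(14) = mex{1,2} = 0
So g(14) = 0.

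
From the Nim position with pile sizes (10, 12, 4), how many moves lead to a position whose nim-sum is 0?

1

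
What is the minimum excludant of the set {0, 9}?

0 is in the set but 1 is not, so the mex is 1.

1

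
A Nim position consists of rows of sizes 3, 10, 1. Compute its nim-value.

8

Nim-sum: 3 ⊕ 10 ⊕ 1 = 8.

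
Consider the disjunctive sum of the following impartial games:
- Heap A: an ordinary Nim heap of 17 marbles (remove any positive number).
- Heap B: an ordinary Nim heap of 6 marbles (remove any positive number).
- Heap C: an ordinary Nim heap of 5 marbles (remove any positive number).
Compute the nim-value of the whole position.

18

Heap A is a plain Nim heap of size 17, so its Grundy value is 17.
Heap B is a plain Nim heap of size 6, so its Grundy value is 6.
Heap C is a plain Nim heap of size 5, so its Grundy value is 5.
The value of a disjunctive sum is the nim-sum of the parts.
Combined value = 17 XOR 6 XOR 5 = 18.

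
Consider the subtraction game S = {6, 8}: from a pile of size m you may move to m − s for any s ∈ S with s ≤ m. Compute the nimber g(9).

1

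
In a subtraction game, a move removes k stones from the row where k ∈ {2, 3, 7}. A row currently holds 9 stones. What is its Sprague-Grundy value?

2

Grundy values for subtraction set {2, 3, 7}:
k:     0  1  2  3  4  5  6  7  8  9
g(k):  0  0  1  1  2  0  0  1  1  2
So g(9) = 2.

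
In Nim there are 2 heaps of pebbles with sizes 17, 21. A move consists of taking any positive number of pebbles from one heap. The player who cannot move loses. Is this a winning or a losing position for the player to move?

Winning position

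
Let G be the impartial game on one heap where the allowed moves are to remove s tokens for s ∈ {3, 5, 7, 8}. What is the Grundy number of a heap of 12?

0

Build the Grundy sequence with g(k) = mex{g(k−s) : s ∈ {3, 5, 7, 8}, s ≤ k}:
k:     0  1  2  3  4  5  6  7  8  9 10 11 12
g(k):  0  0  0  1  1  1  2  2  2  3  3  0  0
So g(12) = 0.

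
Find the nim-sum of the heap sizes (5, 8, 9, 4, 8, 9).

1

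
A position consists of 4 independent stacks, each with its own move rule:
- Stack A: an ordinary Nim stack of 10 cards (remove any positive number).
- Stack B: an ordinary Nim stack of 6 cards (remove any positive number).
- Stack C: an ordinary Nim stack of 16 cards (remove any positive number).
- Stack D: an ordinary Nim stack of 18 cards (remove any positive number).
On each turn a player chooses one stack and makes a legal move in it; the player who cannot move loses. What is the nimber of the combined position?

14

Stack A is a plain Nim stack of size 10, so its Grundy value is 10.
Stack B is a plain Nim stack of size 6, so its Grundy value is 6.
Stack C is a plain Nim stack of size 16, so its Grundy value is 16.
Stack D is a plain Nim stack of size 18, so its Grundy value is 18.
The value of a disjunctive sum is the nim-sum of the parts.
Combined value = 10 XOR 6 XOR 16 XOR 18 = 14.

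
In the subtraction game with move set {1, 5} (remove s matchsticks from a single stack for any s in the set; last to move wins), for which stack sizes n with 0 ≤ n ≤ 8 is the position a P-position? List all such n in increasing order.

Grundy values for subtraction set {1, 5}:
g(0) = mex{} = 0
g(1) = mex{0} = 1
g(2) = mex{1} = 0
g(3) = mex{0} = 1
g(4) = mex{1} = 0
g(5) = mex{0} = 1
g(6) = mex{1} = 0
g(7) = mex{0} = 1
g(8) = mex{1} = 0
The P-positions (g = 0) in 0..8 are 0, 2, 4, 6, 8.

0, 2, 4, 6, 8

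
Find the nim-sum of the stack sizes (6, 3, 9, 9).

Nim-sum: 6 ⊕ 3 ⊕ 9 ⊕ 9 = 5.

5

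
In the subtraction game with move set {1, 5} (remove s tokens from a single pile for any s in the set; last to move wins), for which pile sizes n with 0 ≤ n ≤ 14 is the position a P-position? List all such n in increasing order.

0, 2, 4, 6, 8, 10, 12, 14

Compute g(0), g(1), … for moves {1, 5}:
k:     0  1  2  3  4  5  6  7  8  9 10 11 12 13 14
g(k):  0  1  0  1  0  1  0  1  0  1  0  1  0  1  0
The P-positions (g = 0) in 0..14 are 0, 2, 4, 6, 8, 10, 12, 14.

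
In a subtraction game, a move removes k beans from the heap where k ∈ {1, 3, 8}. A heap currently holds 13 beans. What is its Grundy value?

Build the Grundy sequence with g(k) = mex{g(k−s) : s ∈ {1, 3, 8}, s ≤ k}:
k:     0  1  2  3  4  5  6  7  8  9 10 11 12 13
g(k):  0  1  0  1  0  1  0  1  2  3  2  0  1  0
So g(13) = 0.

0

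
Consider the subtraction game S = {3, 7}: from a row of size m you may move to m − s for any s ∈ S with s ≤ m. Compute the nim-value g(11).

0

Build the Grundy sequence with g(k) = mex{g(k−s) : s ∈ {3, 7}, s ≤ k}:
g(0) = mex{} = 0
g(1) = mex{} = 0
g(2) = mex{} = 0
g(3) = mex{0} = 1
g(4) = mex{0} = 1
g(5) = mex{0} = 1
g(6) = mex{1} = 0
g(7) = mex{0,1} = 2
g(8) = mex{0,1} = 2
g(9) = mex{0} = 1
g(10) = mex{1,2} = 0
g(11) = mex{1,2} = 0
So g(11) = 0.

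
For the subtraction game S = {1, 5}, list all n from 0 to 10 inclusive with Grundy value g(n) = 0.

0, 2, 4, 6, 8, 10

Grundy values for subtraction set {1, 5}:
k:     0  1  2  3  4  5  6  7  8  9 10
g(k):  0  1  0  1  0  1  0  1  0  1  0
The P-positions (g = 0) in 0..10 are 0, 2, 4, 6, 8, 10.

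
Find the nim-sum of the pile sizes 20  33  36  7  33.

55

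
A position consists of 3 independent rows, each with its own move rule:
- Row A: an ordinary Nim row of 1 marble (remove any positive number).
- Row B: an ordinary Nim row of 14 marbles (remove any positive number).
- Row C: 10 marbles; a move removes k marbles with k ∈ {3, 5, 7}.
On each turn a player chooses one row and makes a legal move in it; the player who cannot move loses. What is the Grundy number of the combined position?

15

Row A is a plain Nim row of size 1, so its Grundy value is 1.
Row B is a plain Nim row of size 14, so its Grundy value is 14.
For row C, compute g(0), g(1), … with moves {3, 5, 7}:
g(0) = mex{} = 0
g(1) = mex{} = 0
g(2) = mex{} = 0
g(3) = mex{0} = 1
g(4) = mex{0} = 1
g(5) = mex{0} = 1
g(6) = mex{0,1} = 2
g(7) = mex{0,1} = 2
g(8) = mex{0,1} = 2
g(9) = mex{0,1,2} = 3
g(10) = mex{1,2} = 0
So g(10) = 0.
The value of a disjunctive sum is the nim-sum of the parts.
Combined value = 1 XOR 14 XOR 0 = 15.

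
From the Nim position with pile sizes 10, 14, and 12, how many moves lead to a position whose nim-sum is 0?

Nim-sum: 10 XOR 14 XOR 12 = 8.
The overall nim-sum is X = 8. A pile of size p has a winning move iff p XOR X < p (reduce it to p XOR X).
  10: 10 XOR 8 = 2 < 10 — winning move (to 2).
  14: 14 XOR 8 = 6 < 14 — winning move (to 6).
  12: 12 XOR 8 = 4 < 12 — winning move (to 4).
That gives 3 winning moves.

3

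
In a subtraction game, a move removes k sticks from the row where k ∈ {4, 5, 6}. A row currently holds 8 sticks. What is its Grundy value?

2

Compute g(0), g(1), … for moves {4, 5, 6}:
g(0) = mex{} = 0
g(1) = mex{} = 0
g(2) = mex{} = 0
g(3) = mex{} = 0
g(4) = mex{0} = 1
g(5) = mex{0} = 1
g(6) = mex{0} = 1
g(7) = mex{0} = 1
g(8) = mex{0,1} = 2
So g(8) = 2.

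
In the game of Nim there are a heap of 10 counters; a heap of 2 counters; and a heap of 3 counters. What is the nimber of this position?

Nim-sum: 10 ^ 2 ^ 3 = 11.

11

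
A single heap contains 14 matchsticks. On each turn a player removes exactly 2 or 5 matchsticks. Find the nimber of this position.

Build the Grundy sequence with g(k) = mex{g(k−s) : s ∈ {2, 5}, s ≤ k}:
g(0) = mex{} = 0
g(1) = mex{} = 0
g(2) = mex{0} = 1
g(3) = mex{0} = 1
g(4) = mex{1} = 0
g(5) = mex{0,1} = 2
g(6) = mex{0} = 1
g(7) = mex{1,2} = 0
g(8) = mex{1} = 0
g(9) = mex{0} = 1
g(10) = mex{0,2} = 1
g(11) = mex{1} = 0
g(12) = mex{0,1} = 2
g(13) = mex{0} = 1
g(14) = mex{1,2} = 0
So g(14) = 0.

0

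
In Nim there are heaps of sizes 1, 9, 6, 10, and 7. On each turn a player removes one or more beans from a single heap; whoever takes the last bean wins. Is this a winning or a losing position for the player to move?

Winning position

Nim-sum: 1 ^ 9 ^ 6 ^ 10 ^ 7 = 3.
The nim-sum is 3 ≠ 0, so this is an N-position: the player to move can win.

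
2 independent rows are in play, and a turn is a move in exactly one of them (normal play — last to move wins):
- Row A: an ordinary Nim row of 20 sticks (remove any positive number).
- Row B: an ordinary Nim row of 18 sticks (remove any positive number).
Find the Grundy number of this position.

6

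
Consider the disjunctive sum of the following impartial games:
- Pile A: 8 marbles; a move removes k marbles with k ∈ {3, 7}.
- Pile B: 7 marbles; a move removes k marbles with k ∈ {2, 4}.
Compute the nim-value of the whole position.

Build the Grundy sequence for pile A with g(k) = mex{g(k−s) : s ∈ {3, 7}, s ≤ k}:
k:     0  1  2  3  4  5  6  7  8
g(k):  0  0  0  1  1  1  0  2  2
So g(8) = 2.
For pile B, compute g(0), g(1), … with moves {2, 4}:
g(0) = mex{} = 0
g(1) = mex{} = 0
g(2) = mex{0} = 1
g(3) = mex{0} = 1
g(4) = mex{0,1} = 2
g(5) = mex{0,1} = 2
g(6) = mex{1,2} = 0
g(7) = mex{1,2} = 0
So g(7) = 0.
By the Sprague-Grundy theorem, the Grundy value of a sum of independent games is the XOR of the component values.
Combined value = 2 ⊕ 0 = 2.

2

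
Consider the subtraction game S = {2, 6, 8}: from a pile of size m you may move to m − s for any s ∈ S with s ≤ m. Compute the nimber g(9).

2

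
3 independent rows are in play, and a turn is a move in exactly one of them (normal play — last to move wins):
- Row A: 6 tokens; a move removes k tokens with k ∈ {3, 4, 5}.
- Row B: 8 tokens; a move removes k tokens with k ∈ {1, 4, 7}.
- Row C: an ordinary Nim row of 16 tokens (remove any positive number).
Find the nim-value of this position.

18

For row A, compute g(0), g(1), … with moves {3, 4, 5}:
k:     0  1  2  3  4  5  6
g(k):  0  0  0  1  1  1  2
So g(6) = 2.
For row B, compute g(0), g(1), … with moves {1, 4, 7}:
k:     0  1  2  3  4  5  6  7  8
g(k):  0  1  0  1  2  0  1  2  0
So g(8) = 0.
Row C is a plain Nim row of size 16, so its Grundy value is 16.
The value of a disjunctive sum is the nim-sum of the parts.
Combined value = 2 XOR 0 XOR 16 = 18.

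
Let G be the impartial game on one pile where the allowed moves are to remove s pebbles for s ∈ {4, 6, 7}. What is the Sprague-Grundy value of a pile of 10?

2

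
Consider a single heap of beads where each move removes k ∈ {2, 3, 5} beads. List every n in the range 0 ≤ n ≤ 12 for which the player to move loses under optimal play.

0, 1, 7, 8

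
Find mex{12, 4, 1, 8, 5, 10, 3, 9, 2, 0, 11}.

The values 0, 1, 2, 3, 4, 5 are all present; 6 is the first non-negative integer missing from the set.

6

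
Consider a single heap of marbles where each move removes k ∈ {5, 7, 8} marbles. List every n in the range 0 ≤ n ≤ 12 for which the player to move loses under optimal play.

0, 1, 2, 3, 4

Grundy values for subtraction set {5, 7, 8}:
g(0) = mex{} = 0
g(1) = mex{} = 0
g(2) = mex{} = 0
g(3) = mex{} = 0
g(4) = mex{} = 0
g(5) = mex{0} = 1
g(6) = mex{0} = 1
g(7) = mex{0} = 1
g(8) = mex{0} = 1
g(9) = mex{0} = 1
g(10) = mex{0,1} = 2
g(11) = mex{0,1} = 2
g(12) = mex{0,1} = 2
The P-positions (g = 0) in 0..12 are 0, 1, 2, 3, 4.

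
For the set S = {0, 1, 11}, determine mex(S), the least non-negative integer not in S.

The values 0, 1 are all present; 2 is the first non-negative integer missing from the set.

2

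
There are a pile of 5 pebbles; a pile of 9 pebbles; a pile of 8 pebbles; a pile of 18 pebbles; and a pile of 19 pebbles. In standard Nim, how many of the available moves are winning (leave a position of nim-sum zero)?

1

Bitwise XOR of the heap sizes:
  00101  (5)
  01001  (9)
  01000  (8)
  10010  (18)
  10011  (19)
  -----
  00101  (5)
The overall nim-sum is X = 5. A pile of size p has a winning move iff p XOR X < p (reduce it to p XOR X).
  5: 5 XOR 5 = 0 < 5 — winning move (to 0).
  9: 9 XOR 5 = 12 ≥ 9 — no move.
  8: 8 XOR 5 = 13 ≥ 8 — no move.
  18: 18 XOR 5 = 23 ≥ 18 — no move.
  19: 19 XOR 5 = 22 ≥ 19 — no move.
That gives 1 winning move.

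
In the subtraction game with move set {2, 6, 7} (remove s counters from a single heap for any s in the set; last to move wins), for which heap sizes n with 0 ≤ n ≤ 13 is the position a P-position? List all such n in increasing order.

Build the Grundy sequence with g(k) = mex{g(k−s) : s ∈ {2, 6, 7}, s ≤ k}:
k:     0  1  2  3  4  5  6  7  8  9 10 11 12 13
g(k):  0  0  1  1  0  0  1  1  2  0  3  1  2  0
The P-positions (g = 0) in 0..13 are 0, 1, 4, 5, 9, 13.

0, 1, 4, 5, 9, 13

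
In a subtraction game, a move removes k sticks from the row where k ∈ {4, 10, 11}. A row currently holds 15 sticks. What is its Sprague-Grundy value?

0

Grundy values for subtraction set {4, 10, 11}:
k:     0  1  2  3  4  5  6  7  8  9 10 11 12 13 14 15
g(k):  0  0  0  0  1  1  1  1  0  0  2  2  1  1  3  0
So g(15) = 0.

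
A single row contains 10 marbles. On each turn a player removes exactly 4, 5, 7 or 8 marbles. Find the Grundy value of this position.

2

Build the Grundy sequence with g(k) = mex{g(k−s) : s ∈ {4, 5, 7, 8}, s ≤ k}:
g(0) = mex{} = 0
g(1) = mex{} = 0
g(2) = mex{} = 0
g(3) = mex{} = 0
g(4) = mex{0} = 1
g(5) = mex{0} = 1
g(6) = mex{0} = 1
g(7) = mex{0} = 1
g(8) = mex{0,1} = 2
g(9) = mex{0,1} = 2
g(10) = mex{0,1} = 2
So g(10) = 2.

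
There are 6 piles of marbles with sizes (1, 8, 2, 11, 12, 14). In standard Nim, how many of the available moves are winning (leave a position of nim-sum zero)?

3

Write each in binary and XOR column by column:
  0001  (1)
  1000  (8)
  0010  (2)
  1011  (11)
  1100  (12)
  1110  (14)
  ----
  0010  (2)
The overall nim-sum is X = 2. A pile of size p has a winning move iff p XOR X < p (reduce it to p XOR X).
  1: 1 XOR 2 = 3 ≥ 1 — no move.
  8: 8 XOR 2 = 10 ≥ 8 — no move.
  2: 2 XOR 2 = 0 < 2 — winning move (to 0).
  11: 11 XOR 2 = 9 < 11 — winning move (to 9).
  12: 12 XOR 2 = 14 ≥ 12 — no move.
  14: 14 XOR 2 = 12 < 14 — winning move (to 12).
That gives 3 winning moves.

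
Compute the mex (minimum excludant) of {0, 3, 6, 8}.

1

0 is in the set but 1 is not, so the mex is 1.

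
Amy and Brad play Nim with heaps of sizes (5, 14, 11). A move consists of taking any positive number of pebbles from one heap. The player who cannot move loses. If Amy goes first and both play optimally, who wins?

Nim-sum: 5 ^ 14 ^ 11 = 0.
The nim-sum is 0, so this is a P-position: the player to move is in a losing position under optimal play; Amy is about to move from it and so loses — Brad wins.

Brad wins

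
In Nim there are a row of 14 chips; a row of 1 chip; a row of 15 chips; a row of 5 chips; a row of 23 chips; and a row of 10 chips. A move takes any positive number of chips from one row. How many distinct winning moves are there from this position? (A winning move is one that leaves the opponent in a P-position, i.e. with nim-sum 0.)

1

Compute the nim-sum pairwise:
14 ⊕ 1 = 15
15 ⊕ 15 = 0
0 ⊕ 5 = 5
5 ⊕ 23 = 18
18 ⊕ 10 = 24
The overall nim-sum is X = 24. A row of size p has a winning move iff p XOR X < p (reduce it to p XOR X).
  14: 14 XOR 24 = 22 ≥ 14 — no move.
  1: 1 XOR 24 = 25 ≥ 1 — no move.
  15: 15 XOR 24 = 23 ≥ 15 — no move.
  5: 5 XOR 24 = 29 ≥ 5 — no move.
  23: 23 XOR 24 = 15 < 23 — winning move (to 15).
  10: 10 XOR 24 = 18 ≥ 10 — no move.
That gives 1 winning move.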